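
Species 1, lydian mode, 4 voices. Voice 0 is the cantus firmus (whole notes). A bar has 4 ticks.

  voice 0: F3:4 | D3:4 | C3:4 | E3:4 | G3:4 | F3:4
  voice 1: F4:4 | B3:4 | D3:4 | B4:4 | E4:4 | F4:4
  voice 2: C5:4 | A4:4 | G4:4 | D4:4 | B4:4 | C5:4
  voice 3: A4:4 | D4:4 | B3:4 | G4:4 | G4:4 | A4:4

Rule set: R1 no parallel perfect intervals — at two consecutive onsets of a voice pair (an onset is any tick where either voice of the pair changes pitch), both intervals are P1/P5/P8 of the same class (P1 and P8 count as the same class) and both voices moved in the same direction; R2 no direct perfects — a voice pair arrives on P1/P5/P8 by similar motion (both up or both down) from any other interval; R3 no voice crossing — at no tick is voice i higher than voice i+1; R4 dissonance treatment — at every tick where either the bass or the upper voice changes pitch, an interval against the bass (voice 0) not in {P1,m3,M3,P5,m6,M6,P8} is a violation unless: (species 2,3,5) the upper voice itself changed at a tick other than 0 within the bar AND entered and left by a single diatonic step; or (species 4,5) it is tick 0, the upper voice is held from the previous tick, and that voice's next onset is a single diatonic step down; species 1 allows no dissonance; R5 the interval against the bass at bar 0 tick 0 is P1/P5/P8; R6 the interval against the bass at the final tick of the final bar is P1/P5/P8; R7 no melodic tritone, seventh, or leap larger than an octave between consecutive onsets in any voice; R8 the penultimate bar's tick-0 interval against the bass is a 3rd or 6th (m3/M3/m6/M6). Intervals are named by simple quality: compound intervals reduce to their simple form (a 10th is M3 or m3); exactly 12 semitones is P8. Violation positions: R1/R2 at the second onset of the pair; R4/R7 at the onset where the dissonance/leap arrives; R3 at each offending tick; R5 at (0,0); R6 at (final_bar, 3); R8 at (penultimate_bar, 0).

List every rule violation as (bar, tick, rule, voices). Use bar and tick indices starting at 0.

(0, 0, R3, (2, 3))
(0, 0, R5, (0, 3))
(0, 1, R3, (2, 3))
(0, 2, R3, (2, 3))
(0, 3, R3, (2, 3))
(1, 0, R1, (0, 2))
(1, 0, R2, (0, 3))
(1, 0, R2, (2, 3))
(1, 0, R3, (2, 3))
(1, 0, R7, (1,))
(1, 1, R3, (2, 3))
(1, 2, R3, (2, 3))
(1, 3, R3, (2, 3))
(2, 0, R1, (0, 2))
(2, 0, R3, (2, 3))
(2, 0, R4, (0, 1))
(2, 0, R4, (0, 3))
(2, 1, R3, (2, 3))
(2, 2, R3, (2, 3))
(2, 3, R3, (2, 3))
(3, 0, R2, (0, 1))
(3, 0, R3, (1, 2))
(3, 0, R4, (0, 2))
(3, 0, R7, (1,))
(3, 1, R3, (1, 2))
(3, 2, R3, (1, 2))
(3, 3, R3, (1, 2))
(4, 0, R3, (2, 3))
(4, 0, R8, (0, 3))
(4, 1, R3, (2, 3))
(4, 2, R3, (2, 3))
(4, 3, R3, (2, 3))
(5, 0, R1, (1, 2))
(5, 0, R3, (2, 3))
(5, 1, R3, (2, 3))
(5, 2, R3, (2, 3))
(5, 3, R3, (2, 3))
(5, 3, R6, (0, 3))

bar 0: v0=F3 v1=F4 v2=C5 v3=A4 downbeat M3
bar 1: v0=D3 v1=B3 v2=A4 v3=D4 downbeat P8
bar 2: v0=C3 v1=D3 v2=G4 v3=B3 downbeat M7
bar 3: v0=E3 v1=B4 v2=D4 v3=G4 downbeat m3
bar 4: v0=G3 v1=E4 v2=B4 v3=G4 downbeat P8
bar 5: v0=F3 v1=F4 v2=C5 v3=A4 downbeat M3
  -> R3 @ bar 0 tick 0 v(2, 3): C5 above A4
  -> R5 @ bar 0 tick 0 v(0, 3): opens on M3
  -> R3 @ bar 0 tick 1 v(2, 3): C5 above A4
  -> R3 @ bar 0 tick 2 v(2, 3): C5 above A4
  -> R3 @ bar 0 tick 3 v(2, 3): C5 above A4
  -> R1 @ bar 1 tick 0 v(0, 2): F3/C5 P5 -> D3/A4 P5 similar
  -> R2 @ bar 1 tick 0 v(0, 3): F3/A4 M3 -> D3/D4 P8 similar
  -> R2 @ bar 1 tick 0 v(2, 3): C5/A4 m3 -> A4/D4 P5 similar
  -> R3 @ bar 1 tick 0 v(2, 3): A4 above D4
  -> R7 @ bar 1 tick 0 v(1,): F4->B3 leap 6st
  -> R3 @ bar 1 tick 1 v(2, 3): A4 above D4
  -> R3 @ bar 1 tick 2 v(2, 3): A4 above D4
  -> R3 @ bar 1 tick 3 v(2, 3): A4 above D4
  -> R1 @ bar 2 tick 0 v(0, 2): D3/A4 P5 -> C3/G4 P5 similar
  -> R3 @ bar 2 tick 0 v(2, 3): G4 above B3
  -> R4 @ bar 2 tick 0 v(0, 1): C3/D3 M2 untreated
  -> R4 @ bar 2 tick 0 v(0, 3): C3/B3 M7 untreated
  -> R3 @ bar 2 tick 1 v(2, 3): G4 above B3
  -> R3 @ bar 2 tick 2 v(2, 3): G4 above B3
  -> R3 @ bar 2 tick 3 v(2, 3): G4 above B3
  -> R2 @ bar 3 tick 0 v(0, 1): C3/D3 M2 -> E3/B4 P5 similar
  -> R3 @ bar 3 tick 0 v(1, 2): B4 above D4
  -> R4 @ bar 3 tick 0 v(0, 2): E3/D4 m7 untreated
  -> R7 @ bar 3 tick 0 v(1,): D3->B4 leap 21st
  -> R3 @ bar 3 tick 1 v(1, 2): B4 above D4
  -> R3 @ bar 3 tick 2 v(1, 2): B4 above D4
  -> R3 @ bar 3 tick 3 v(1, 2): B4 above D4
  -> R3 @ bar 4 tick 0 v(2, 3): B4 above G4
  -> R8 @ bar 4 tick 0 v(0, 3): penult P8 not 3rd/6th
  -> R3 @ bar 4 tick 1 v(2, 3): B4 above G4
  -> R3 @ bar 4 tick 2 v(2, 3): B4 above G4
  -> R3 @ bar 4 tick 3 v(2, 3): B4 above G4
  -> R1 @ bar 5 tick 0 v(1, 2): E4/B4 P5 -> F4/C5 P5 similar
  -> R3 @ bar 5 tick 0 v(2, 3): C5 above A4
  -> R3 @ bar 5 tick 1 v(2, 3): C5 above A4
  -> R3 @ bar 5 tick 2 v(2, 3): C5 above A4
  -> R3 @ bar 5 tick 3 v(2, 3): C5 above A4
  -> R6 @ bar 5 tick 3 v(0, 3): closes on M3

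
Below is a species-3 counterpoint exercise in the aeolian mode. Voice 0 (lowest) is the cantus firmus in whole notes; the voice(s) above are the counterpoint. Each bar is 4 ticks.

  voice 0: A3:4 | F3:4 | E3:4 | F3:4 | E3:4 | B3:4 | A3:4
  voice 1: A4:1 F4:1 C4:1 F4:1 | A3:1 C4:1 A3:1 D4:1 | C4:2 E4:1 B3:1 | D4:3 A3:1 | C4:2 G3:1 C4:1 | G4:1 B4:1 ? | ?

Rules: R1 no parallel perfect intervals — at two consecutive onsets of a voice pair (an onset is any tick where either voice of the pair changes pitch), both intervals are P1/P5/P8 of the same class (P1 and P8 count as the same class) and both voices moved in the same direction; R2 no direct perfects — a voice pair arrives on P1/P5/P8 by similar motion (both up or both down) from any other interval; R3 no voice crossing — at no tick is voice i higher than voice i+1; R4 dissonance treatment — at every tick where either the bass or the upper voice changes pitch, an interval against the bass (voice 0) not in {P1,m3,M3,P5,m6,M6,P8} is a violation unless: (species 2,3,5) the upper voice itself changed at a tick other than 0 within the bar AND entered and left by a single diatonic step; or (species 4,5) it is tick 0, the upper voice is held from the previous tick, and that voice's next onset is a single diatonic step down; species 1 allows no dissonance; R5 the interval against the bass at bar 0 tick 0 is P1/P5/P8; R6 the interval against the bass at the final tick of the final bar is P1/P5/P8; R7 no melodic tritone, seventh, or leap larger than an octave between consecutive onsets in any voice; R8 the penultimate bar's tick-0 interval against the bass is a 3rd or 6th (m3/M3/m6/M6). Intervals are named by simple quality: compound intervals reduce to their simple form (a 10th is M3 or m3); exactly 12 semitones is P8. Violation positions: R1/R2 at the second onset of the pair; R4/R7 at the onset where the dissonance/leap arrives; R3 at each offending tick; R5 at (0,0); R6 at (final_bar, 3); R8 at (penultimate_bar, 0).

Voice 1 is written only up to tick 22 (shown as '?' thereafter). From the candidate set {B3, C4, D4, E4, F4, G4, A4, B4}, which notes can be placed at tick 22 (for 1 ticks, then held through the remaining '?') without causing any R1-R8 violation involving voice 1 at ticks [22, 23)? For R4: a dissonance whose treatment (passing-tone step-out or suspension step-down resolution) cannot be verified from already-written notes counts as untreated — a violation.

B3: legal
C4: violates R4,R7
D4: legal
E4: violates R4
F4: violates R4,R7
G4: legal
A4: violates R4
B4: legal

{B3, B4, D4, G4}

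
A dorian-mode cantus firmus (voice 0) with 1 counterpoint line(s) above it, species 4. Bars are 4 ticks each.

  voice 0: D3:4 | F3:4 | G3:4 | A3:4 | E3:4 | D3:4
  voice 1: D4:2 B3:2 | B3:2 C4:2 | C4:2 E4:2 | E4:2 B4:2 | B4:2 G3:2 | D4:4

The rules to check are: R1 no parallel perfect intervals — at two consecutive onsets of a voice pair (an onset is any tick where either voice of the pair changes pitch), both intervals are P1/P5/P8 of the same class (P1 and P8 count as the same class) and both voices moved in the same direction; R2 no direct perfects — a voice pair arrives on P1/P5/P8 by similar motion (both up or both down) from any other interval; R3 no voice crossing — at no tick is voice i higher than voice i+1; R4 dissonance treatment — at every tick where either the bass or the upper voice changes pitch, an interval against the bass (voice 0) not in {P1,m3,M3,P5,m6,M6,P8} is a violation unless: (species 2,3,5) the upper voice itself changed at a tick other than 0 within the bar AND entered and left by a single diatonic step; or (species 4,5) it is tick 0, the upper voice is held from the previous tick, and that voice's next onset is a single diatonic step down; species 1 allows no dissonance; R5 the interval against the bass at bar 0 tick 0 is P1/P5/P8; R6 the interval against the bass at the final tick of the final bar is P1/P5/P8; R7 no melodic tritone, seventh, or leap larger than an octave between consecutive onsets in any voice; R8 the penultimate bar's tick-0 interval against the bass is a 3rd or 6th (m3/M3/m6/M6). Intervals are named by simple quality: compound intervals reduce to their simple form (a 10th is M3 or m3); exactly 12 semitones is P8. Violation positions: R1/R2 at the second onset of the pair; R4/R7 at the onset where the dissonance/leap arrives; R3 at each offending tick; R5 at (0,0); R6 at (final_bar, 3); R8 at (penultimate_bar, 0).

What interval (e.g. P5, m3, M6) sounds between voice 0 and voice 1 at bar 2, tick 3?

M6

voice 0=G3 voice 1=E4 -> M6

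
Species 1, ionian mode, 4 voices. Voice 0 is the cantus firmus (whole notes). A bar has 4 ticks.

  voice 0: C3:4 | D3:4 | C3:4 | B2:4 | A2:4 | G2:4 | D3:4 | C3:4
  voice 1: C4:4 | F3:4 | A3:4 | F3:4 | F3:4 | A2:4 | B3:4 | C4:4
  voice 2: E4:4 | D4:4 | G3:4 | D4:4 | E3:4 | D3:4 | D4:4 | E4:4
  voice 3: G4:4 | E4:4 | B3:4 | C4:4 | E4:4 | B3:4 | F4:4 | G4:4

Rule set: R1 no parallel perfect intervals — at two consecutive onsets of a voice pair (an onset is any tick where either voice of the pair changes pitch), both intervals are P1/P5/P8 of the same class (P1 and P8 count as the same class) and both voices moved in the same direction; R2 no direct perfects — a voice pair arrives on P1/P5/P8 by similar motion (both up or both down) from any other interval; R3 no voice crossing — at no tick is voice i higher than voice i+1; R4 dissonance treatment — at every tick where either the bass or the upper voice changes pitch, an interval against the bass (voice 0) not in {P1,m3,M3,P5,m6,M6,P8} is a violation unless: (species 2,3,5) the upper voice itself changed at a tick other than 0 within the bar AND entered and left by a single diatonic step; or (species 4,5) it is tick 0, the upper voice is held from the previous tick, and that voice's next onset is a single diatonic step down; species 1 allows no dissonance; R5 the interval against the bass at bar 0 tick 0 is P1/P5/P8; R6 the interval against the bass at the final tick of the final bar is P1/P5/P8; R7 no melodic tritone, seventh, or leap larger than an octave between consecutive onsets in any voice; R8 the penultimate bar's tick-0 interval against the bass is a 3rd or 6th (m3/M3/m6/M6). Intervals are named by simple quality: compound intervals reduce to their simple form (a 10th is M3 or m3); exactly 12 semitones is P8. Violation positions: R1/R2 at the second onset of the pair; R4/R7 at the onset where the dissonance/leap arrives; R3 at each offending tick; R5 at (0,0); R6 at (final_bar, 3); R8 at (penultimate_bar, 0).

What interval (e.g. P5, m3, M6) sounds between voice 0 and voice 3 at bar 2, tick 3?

voice 0=C3 voice 3=B3 -> M7

M7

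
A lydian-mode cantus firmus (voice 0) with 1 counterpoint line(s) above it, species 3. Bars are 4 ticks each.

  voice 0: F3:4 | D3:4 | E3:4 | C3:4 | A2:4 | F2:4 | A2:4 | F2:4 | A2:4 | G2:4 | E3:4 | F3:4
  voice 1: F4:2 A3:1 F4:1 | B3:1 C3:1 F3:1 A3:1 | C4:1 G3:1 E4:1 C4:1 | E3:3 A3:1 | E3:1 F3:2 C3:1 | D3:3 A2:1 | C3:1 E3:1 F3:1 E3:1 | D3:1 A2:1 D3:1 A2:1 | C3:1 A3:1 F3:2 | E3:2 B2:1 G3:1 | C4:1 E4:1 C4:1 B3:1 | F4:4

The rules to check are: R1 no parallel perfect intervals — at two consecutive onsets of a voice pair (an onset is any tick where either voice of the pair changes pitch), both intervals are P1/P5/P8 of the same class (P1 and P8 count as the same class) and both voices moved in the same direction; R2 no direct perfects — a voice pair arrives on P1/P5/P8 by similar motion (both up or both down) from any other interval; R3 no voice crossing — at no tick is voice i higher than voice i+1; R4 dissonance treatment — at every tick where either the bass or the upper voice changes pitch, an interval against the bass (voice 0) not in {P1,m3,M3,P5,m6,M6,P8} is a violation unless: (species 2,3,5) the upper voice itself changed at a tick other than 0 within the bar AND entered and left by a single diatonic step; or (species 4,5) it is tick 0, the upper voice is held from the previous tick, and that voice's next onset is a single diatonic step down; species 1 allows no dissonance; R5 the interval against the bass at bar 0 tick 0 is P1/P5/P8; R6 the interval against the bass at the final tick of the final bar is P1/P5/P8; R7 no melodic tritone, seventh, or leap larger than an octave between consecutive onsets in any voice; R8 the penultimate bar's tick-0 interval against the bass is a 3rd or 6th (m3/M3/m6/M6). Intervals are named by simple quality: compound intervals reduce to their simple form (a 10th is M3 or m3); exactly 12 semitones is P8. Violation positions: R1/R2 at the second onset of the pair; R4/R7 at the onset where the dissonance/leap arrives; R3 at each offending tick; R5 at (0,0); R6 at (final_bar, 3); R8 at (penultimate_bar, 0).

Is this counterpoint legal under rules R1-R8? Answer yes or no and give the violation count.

No (7 violations)

bar 0: v0=F3 v1=F4 (P8)
bar 1: v0=D3 v1=B3 (M6)
bar 2: v0=E3 v1=C4 (m6)
bar 3: v0=C3 v1=E3 (M3)
bar 4: v0=A2 v1=E3 (P5)
bar 5: v0=F2 v1=D3 (M6)
bar 6: v0=A2 v1=C3 (m3)
bar 7: v0=F2 v1=D3 (M6)
bar 8: v0=A2 v1=C3 (m3)
bar 9: v0=G2 v1=E3 (M6)
bar 10: v0=E3 v1=C4 (m6)
bar 11: v0=F3 v1=F4 (P8)
  R7 @ bar1.0: F4->B3 leap 6st
  R3 @ bar1.1: D3 above C3
  R4 @ bar1.1: D3/C3 M2 untreated
  R7 @ bar1.1: B3->C3 leap 11st
  R2 @ bar4.0: C3/A3 M6 -> A2/E3 P5 similar
  R2 @ bar11.0: E3/B3 P5 -> F3/F4 P8 similar
  R7 @ bar11.0: B3->F4 leap 6st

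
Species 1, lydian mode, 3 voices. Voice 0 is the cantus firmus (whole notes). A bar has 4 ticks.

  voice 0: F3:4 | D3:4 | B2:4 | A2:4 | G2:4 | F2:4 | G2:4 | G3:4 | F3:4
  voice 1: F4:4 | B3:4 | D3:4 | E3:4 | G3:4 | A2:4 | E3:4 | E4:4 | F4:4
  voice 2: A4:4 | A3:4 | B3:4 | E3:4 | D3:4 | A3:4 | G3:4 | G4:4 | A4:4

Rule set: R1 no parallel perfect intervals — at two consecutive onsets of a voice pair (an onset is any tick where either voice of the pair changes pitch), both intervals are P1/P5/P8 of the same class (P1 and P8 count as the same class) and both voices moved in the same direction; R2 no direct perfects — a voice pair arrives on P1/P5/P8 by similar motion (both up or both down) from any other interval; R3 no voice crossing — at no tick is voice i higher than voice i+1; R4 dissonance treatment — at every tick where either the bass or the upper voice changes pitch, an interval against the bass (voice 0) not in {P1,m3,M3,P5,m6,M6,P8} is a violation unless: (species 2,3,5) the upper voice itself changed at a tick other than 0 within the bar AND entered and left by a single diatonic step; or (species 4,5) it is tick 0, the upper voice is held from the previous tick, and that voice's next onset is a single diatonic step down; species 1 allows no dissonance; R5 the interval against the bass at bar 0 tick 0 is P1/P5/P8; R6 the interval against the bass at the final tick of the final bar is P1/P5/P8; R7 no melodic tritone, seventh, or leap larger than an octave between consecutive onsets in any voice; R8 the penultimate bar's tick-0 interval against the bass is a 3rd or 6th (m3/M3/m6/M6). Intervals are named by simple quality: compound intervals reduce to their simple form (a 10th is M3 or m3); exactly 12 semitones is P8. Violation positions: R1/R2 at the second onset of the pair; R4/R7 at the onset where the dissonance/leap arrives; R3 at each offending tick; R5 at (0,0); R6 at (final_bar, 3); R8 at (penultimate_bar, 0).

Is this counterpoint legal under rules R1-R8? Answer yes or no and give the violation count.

bar 0: v0=F3 v1=F4 v2=A4 (M3)
bar 1: v0=D3 v1=B3 v2=A3 (P5)
bar 2: v0=B2 v1=D3 v2=B3 (P8)
bar 3: v0=A2 v1=E3 v2=E3 (P5)
bar 4: v0=G2 v1=G3 v2=D3 (P5)
bar 5: v0=F2 v1=A2 v2=A3 (M3)
bar 6: v0=G2 v1=E3 v2=G3 (P8)
bar 7: v0=G3 v1=E4 v2=G4 (P8)
bar 8: v0=F3 v1=F4 v2=A4 (M3)
  R5 @ bar0.0: opens on M3
  R2 @ bar1.0: F3/A4 M3 -> D3/A3 P5 similar
  R3 @ bar1.0: B3 above A3
  R7 @ bar1.0: F4->B3 leap 6st
  R3 @ bar1.1: B3 above A3
  R3 @ bar1.2: B3 above A3
  R3 @ bar1.3: B3 above A3
  R2 @ bar3.0: B2/B3 P8 -> A2/E3 P5 similar
  R1 @ bar4.0: A2/E3 P5 -> G2/D3 P5 similar
  R3 @ bar4.0: G3 above D3
  R3 @ bar4.1: G3 above D3
  R3 @ bar4.2: G3 above D3
  R3 @ bar4.3: G3 above D3
  R7 @ bar5.0: G3->A2 leap 10st
  R1 @ bar7.0: G2/G3 P8 -> G3/G4 P8 similar
  R8 @ bar7.0: penult P8 not 3rd/6th
  R6 @ bar8.3: closes on M3

No (17 violations)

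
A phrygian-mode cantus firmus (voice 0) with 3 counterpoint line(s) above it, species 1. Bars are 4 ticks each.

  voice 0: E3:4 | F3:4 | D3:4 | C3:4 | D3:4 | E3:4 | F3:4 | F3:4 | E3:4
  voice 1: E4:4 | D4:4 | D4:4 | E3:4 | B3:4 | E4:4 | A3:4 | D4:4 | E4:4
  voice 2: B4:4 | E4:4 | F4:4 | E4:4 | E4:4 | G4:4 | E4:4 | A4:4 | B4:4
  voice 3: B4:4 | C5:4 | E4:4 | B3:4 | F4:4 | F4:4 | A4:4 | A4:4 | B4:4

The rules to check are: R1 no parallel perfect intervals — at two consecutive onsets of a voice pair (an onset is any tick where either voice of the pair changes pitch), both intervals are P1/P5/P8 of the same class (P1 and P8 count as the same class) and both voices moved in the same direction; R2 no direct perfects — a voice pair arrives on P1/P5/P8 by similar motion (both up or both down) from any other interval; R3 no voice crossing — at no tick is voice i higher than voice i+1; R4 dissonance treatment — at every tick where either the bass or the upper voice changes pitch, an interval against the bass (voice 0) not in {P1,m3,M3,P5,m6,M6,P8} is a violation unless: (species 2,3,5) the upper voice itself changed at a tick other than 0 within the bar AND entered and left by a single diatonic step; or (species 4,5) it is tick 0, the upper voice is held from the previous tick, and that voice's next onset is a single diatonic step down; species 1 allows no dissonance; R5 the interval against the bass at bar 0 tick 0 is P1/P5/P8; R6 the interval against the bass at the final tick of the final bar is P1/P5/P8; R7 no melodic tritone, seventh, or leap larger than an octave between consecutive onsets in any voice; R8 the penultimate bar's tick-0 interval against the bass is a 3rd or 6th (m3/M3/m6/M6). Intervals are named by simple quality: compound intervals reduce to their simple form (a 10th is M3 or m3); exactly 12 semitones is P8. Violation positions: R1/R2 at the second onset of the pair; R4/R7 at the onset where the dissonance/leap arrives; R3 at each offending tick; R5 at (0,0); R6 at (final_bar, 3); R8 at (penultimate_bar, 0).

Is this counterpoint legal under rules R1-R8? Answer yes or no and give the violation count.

No (29 violations)

bar 0: v0=E3 v1=E4 v2=B4 v3=B4 (P5)
bar 1: v0=F3 v1=D4 v2=E4 v3=C5 (P5)
bar 2: v0=D3 v1=D4 v2=F4 v3=E4 (M2)
bar 3: v0=C3 v1=E3 v2=E4 v3=B3 (M7)
bar 4: v0=D3 v1=B3 v2=E4 v3=F4 (m3)
bar 5: v0=E3 v1=E4 v2=G4 v3=F4 (m2)
bar 6: v0=F3 v1=A3 v2=E4 v3=A4 (M3)
bar 7: v0=F3 v1=D4 v2=A4 v3=A4 (M3)
bar 8: v0=E3 v1=E4 v2=B4 v3=B4 (P5)
  R1 @ bar1.0: E3/B4 P5 -> F3/C5 P5 similar
  R4 @ bar1.0: F3/E4 M7 untreated
  R3 @ bar2.0: F4 above E4
  R4 @ bar2.0: D3/E4 M2 untreated
  R3 @ bar2.1: F4 above E4
  R3 @ bar2.2: F4 above E4
  R3 @ bar2.3: F4 above E4
  R2 @ bar3.0: D4/F4 m3 -> E3/E4 P8 similar
  R2 @ bar3.0: D4/E4 M2 -> E3/B3 P5 similar
  R3 @ bar3.0: E4 above B3
  R4 @ bar3.0: C3/B3 M7 untreated
  R7 @ bar3.0: D4->E3 leap 10st
  R3 @ bar3.1: E4 above B3
  R3 @ bar3.2: E4 above B3
  R3 @ bar3.3: E4 above B3
  R4 @ bar4.0: D3/E4 M2 untreated
  R7 @ bar4.0: B3->F4 leap 6st
  R2 @ bar5.0: D3/B3 M6 -> E3/E4 P8 similar
  R3 @ bar5.0: G4 above F4
  R4 @ bar5.0: E3/F4 m2 untreated
  R3 @ bar5.1: G4 above F4
  R3 @ bar5.2: G4 above F4
  R3 @ bar5.3: G4 above F4
  R2 @ bar6.0: E4/G4 m3 -> A3/E4 P5 similar
  R4 @ bar6.0: F3/E4 M7 untreated
  R1 @ bar7.0: A3/E4 P5 -> D4/A4 P5 similar
  R1 @ bar8.0: D4/A4 P5 -> E4/B4 P5 similar
  R1 @ bar8.0: D4/A4 P5 -> E4/B4 P5 similar
  R1 @ bar8.0: A4/A4 P1 -> B4/B4 P1 similar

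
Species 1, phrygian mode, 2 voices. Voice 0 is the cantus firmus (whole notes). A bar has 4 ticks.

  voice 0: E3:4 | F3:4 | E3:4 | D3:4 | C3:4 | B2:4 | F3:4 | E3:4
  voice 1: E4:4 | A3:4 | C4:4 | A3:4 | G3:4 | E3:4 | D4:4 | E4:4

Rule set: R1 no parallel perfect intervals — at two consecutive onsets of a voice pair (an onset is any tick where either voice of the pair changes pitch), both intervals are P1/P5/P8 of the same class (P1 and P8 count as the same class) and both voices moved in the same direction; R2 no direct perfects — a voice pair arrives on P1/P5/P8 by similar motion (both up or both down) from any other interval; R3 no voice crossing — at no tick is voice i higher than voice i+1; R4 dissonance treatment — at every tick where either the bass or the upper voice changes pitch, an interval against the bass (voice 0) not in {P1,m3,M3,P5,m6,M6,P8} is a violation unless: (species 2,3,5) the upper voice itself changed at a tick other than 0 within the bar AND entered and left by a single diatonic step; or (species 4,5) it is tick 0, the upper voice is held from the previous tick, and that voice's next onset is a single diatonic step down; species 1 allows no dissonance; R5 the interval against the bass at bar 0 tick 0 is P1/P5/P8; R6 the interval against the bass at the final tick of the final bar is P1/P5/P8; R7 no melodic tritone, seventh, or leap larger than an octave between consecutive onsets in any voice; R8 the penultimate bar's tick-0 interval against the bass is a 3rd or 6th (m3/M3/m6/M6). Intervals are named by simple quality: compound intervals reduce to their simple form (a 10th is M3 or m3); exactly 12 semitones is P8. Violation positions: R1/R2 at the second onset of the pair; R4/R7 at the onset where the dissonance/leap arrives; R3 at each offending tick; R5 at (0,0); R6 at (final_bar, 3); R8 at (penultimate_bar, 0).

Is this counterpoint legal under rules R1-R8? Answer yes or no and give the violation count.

bar 0: v0=E3 v1=E4 (P8)
bar 1: v0=F3 v1=A3 (M3)
bar 2: v0=E3 v1=C4 (m6)
bar 3: v0=D3 v1=A3 (P5)
bar 4: v0=C3 v1=G3 (P5)
bar 5: v0=B2 v1=E3 (P4)
bar 6: v0=F3 v1=D4 (M6)
bar 7: v0=E3 v1=E4 (P8)
  R2 @ bar3.0: E3/C4 m6 -> D3/A3 P5 similar
  R1 @ bar4.0: D3/A3 P5 -> C3/G3 P5 similar
  R4 @ bar5.0: B2/E3 P4 untreated
  R7 @ bar6.0: B2->F3 leap 6st
  R7 @ bar6.0: E3->D4 leap 10st

No (5 violations)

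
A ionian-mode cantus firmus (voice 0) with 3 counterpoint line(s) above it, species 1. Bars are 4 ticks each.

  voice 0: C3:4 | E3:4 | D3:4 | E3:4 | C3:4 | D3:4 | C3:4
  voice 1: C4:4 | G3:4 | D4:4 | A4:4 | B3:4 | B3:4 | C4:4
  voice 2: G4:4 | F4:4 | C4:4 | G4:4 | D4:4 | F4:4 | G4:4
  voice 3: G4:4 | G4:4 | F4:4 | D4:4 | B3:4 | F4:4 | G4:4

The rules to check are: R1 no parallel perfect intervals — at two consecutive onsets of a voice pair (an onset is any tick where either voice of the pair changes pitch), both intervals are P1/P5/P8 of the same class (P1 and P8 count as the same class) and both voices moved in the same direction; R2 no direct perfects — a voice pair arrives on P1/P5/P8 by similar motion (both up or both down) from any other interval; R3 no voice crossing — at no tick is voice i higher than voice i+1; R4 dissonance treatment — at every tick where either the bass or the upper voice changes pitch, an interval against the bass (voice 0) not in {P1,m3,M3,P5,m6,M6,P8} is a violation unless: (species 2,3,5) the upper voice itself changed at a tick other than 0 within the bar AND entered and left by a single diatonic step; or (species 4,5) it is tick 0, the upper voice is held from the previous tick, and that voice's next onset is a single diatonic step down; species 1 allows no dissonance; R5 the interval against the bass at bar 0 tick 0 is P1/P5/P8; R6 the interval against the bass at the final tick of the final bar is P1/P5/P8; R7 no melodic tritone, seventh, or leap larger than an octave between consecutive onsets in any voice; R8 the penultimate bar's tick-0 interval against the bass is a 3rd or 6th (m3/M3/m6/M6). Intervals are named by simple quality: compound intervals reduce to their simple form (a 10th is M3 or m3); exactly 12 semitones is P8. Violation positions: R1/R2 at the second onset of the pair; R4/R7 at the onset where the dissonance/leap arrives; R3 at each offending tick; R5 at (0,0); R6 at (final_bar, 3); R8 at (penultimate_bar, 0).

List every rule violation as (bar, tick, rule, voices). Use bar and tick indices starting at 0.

(1, 0, R4, (0, 2))
(2, 0, R3, (1, 2))
(2, 0, R4, (0, 2))
(2, 1, R3, (1, 2))
(2, 2, R3, (1, 2))
(2, 3, R3, (1, 2))
(3, 0, R3, (1, 2))
(3, 0, R3, (2, 3))
(3, 0, R4, (0, 1))
(3, 0, R4, (0, 3))
(3, 1, R3, (1, 2))
(3, 1, R3, (2, 3))
(3, 2, R3, (1, 2))
(3, 2, R3, (2, 3))
(3, 3, R3, (1, 2))
(3, 3, R3, (2, 3))
(4, 0, R2, (1, 3))
(4, 0, R3, (2, 3))
(4, 0, R4, (0, 1))
(4, 0, R4, (0, 2))
(4, 0, R4, (0, 3))
(4, 0, R7, (1,))
(4, 1, R3, (2, 3))
(4, 2, R3, (2, 3))
(4, 3, R3, (2, 3))
(5, 0, R2, (2, 3))
(5, 0, R7, (3,))
(6, 0, R1, (2, 3))
(6, 0, R2, (1, 2))
(6, 0, R2, (1, 3))

bar 0: v0=C3 v1=C4 v2=G4 v3=G4 downbeat P5
bar 1: v0=E3 v1=G3 v2=F4 v3=G4 downbeat m3
bar 2: v0=D3 v1=D4 v2=C4 v3=F4 downbeat m3
bar 3: v0=E3 v1=A4 v2=G4 v3=D4 downbeat m7
bar 4: v0=C3 v1=B3 v2=D4 v3=B3 downbeat M7
bar 5: v0=D3 v1=B3 v2=F4 v3=F4 downbeat m3
bar 6: v0=C3 v1=C4 v2=G4 v3=G4 downbeat P5
  -> R4 @ bar 1 tick 0 v(0, 2): E3/F4 m2 untreated
  -> R3 @ bar 2 tick 0 v(1, 2): D4 above C4
  -> R4 @ bar 2 tick 0 v(0, 2): D3/C4 m7 untreated
  -> R3 @ bar 2 tick 1 v(1, 2): D4 above C4
  -> R3 @ bar 2 tick 2 v(1, 2): D4 above C4
  -> R3 @ bar 2 tick 3 v(1, 2): D4 above C4
  -> R3 @ bar 3 tick 0 v(1, 2): A4 above G4
  -> R3 @ bar 3 tick 0 v(2, 3): G4 above D4
  -> R4 @ bar 3 tick 0 v(0, 1): E3/A4 P4 untreated
  -> R4 @ bar 3 tick 0 v(0, 3): E3/D4 m7 untreated
  -> R3 @ bar 3 tick 1 v(1, 2): A4 above G4
  -> R3 @ bar 3 tick 1 v(2, 3): G4 above D4
  -> R3 @ bar 3 tick 2 v(1, 2): A4 above G4
  -> R3 @ bar 3 tick 2 v(2, 3): G4 above D4
  -> R3 @ bar 3 tick 3 v(1, 2): A4 above G4
  -> R3 @ bar 3 tick 3 v(2, 3): G4 above D4
  -> R2 @ bar 4 tick 0 v(1, 3): A4/D4 P5 -> B3/B3 P1 similar
  -> R3 @ bar 4 tick 0 v(2, 3): D4 above B3
  -> R4 @ bar 4 tick 0 v(0, 1): C3/B3 M7 untreated
  -> R4 @ bar 4 tick 0 v(0, 2): C3/D4 M2 untreated
  -> R4 @ bar 4 tick 0 v(0, 3): C3/B3 M7 untreated
  -> R7 @ bar 4 tick 0 v(1,): A4->B3 leap 10st
  -> R3 @ bar 4 tick 1 v(2, 3): D4 above B3
  -> R3 @ bar 4 tick 2 v(2, 3): D4 above B3
  -> R3 @ bar 4 tick 3 v(2, 3): D4 above B3
  -> R2 @ bar 5 tick 0 v(2, 3): D4/B3 m3 -> F4/F4 P1 similar
  -> R7 @ bar 5 tick 0 v(3,): B3->F4 leap 6st
  -> R1 @ bar 6 tick 0 v(2, 3): F4/F4 P1 -> G4/G4 P1 similar
  -> R2 @ bar 6 tick 0 v(1, 2): B3/F4 TT -> C4/G4 P5 similar
  -> R2 @ bar 6 tick 0 v(1, 3): B3/F4 TT -> C4/G4 P5 similar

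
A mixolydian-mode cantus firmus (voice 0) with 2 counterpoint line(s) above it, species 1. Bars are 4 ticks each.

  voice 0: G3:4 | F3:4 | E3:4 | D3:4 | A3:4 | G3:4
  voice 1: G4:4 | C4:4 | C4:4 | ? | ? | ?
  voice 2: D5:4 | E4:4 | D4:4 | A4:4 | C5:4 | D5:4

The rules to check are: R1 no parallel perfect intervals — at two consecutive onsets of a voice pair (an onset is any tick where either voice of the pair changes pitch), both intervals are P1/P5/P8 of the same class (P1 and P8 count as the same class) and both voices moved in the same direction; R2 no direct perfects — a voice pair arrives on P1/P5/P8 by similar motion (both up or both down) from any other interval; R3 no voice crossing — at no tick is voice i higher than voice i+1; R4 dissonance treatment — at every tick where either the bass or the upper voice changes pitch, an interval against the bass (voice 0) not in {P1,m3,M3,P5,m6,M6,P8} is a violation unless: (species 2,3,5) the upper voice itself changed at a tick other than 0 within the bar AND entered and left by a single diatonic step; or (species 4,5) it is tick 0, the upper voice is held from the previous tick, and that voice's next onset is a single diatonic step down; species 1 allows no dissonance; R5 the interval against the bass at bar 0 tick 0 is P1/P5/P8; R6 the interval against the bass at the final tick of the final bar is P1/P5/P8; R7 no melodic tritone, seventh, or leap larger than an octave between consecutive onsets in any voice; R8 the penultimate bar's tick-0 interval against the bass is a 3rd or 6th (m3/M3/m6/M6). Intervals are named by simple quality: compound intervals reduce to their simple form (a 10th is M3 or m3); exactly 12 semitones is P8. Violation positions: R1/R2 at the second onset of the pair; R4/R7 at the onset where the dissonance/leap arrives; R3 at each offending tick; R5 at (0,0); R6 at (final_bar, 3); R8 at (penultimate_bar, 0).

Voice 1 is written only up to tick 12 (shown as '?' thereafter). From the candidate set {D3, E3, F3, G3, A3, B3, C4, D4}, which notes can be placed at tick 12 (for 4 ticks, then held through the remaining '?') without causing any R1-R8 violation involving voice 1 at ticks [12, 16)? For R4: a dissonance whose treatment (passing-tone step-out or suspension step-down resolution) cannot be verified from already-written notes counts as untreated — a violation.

D3: violates R2,R7
E3: violates R4
F3: legal
G3: violates R4
A3: violates R2
B3: legal
C4: violates R4
D4: violates R2

{B3, F3}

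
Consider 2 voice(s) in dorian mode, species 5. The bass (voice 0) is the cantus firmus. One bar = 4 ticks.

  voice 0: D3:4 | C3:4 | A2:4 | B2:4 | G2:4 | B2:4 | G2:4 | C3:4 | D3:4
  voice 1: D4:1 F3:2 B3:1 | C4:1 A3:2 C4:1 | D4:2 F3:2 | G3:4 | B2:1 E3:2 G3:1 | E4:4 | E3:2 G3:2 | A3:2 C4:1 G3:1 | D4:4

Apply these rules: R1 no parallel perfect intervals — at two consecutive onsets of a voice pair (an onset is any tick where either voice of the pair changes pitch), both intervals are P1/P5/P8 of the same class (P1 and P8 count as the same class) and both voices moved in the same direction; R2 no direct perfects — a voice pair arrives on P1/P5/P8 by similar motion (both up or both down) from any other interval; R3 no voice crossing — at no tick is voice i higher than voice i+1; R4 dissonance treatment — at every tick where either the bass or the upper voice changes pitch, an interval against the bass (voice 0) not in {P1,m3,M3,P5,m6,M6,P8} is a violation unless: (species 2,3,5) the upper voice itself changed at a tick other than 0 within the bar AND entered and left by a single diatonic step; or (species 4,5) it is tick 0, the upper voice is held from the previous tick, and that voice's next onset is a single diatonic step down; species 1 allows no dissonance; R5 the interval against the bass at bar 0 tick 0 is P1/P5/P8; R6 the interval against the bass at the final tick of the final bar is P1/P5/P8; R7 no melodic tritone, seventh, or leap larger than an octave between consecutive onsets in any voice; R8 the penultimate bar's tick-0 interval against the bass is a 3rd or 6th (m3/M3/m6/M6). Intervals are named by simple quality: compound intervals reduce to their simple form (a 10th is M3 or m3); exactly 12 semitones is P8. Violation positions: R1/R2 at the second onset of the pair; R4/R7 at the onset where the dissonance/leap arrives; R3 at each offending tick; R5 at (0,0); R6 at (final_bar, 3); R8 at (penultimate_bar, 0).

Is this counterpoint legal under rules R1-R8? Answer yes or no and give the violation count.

bar 0: v0=D3 v1=D4 (P8)
bar 1: v0=C3 v1=C4 (P8)
bar 2: v0=A2 v1=D4 (P4)
bar 3: v0=B2 v1=G3 (m6)
bar 4: v0=G2 v1=B2 (M3)
bar 5: v0=B2 v1=E4 (P4)
bar 6: v0=G2 v1=E3 (M6)
bar 7: v0=C3 v1=A3 (M6)
bar 8: v0=D3 v1=D4 (P8)
  R7 @ bar0.3: F3->B3 leap 6st
  R4 @ bar2.0: A2/D4 P4 untreated
  R4 @ bar5.0: B2/E4 P4 untreated
  R2 @ bar8.0: C3/G3 P5 -> D3/D4 P8 similar

No (4 violations)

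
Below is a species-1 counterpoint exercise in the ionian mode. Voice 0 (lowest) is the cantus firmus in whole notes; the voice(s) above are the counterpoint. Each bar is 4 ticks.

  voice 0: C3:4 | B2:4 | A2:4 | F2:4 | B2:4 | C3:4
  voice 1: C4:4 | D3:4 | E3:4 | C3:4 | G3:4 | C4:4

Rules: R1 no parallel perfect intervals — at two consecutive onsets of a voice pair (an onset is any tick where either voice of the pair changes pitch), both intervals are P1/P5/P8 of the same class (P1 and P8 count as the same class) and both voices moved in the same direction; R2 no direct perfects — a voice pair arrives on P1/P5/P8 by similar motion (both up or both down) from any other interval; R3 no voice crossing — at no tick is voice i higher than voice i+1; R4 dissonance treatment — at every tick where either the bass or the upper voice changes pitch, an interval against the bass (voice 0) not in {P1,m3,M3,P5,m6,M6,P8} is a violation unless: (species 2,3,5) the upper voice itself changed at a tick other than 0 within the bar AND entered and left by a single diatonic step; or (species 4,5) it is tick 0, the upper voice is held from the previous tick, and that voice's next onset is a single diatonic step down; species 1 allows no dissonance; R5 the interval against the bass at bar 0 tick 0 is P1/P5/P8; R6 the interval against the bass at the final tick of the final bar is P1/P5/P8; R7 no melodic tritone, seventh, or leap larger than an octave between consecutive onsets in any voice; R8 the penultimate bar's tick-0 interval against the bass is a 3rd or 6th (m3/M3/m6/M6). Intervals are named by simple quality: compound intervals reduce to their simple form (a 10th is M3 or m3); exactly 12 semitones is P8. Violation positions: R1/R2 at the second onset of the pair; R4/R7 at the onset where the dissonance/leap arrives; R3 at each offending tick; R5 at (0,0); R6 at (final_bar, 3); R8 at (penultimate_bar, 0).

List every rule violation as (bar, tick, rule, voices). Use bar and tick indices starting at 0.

(1, 0, R7, (1,))
(3, 0, R1, (0, 1))
(4, 0, R7, (0,))
(5, 0, R2, (0, 1))

bar 0: v0=C3 v1=C4 downbeat P8
bar 1: v0=B2 v1=D3 downbeat m3
bar 2: v0=A2 v1=E3 downbeat P5
bar 3: v0=F2 v1=C3 downbeat P5
bar 4: v0=B2 v1=G3 downbeat m6
bar 5: v0=C3 v1=C4 downbeat P8
  -> R7 @ bar 1 tick 0 v(1,): C4->D3 leap 10st
  -> R1 @ bar 3 tick 0 v(0, 1): A2/E3 P5 -> F2/C3 P5 similar
  -> R7 @ bar 4 tick 0 v(0,): F2->B2 leap 6st
  -> R2 @ bar 5 tick 0 v(0, 1): B2/G3 m6 -> C3/C4 P8 similar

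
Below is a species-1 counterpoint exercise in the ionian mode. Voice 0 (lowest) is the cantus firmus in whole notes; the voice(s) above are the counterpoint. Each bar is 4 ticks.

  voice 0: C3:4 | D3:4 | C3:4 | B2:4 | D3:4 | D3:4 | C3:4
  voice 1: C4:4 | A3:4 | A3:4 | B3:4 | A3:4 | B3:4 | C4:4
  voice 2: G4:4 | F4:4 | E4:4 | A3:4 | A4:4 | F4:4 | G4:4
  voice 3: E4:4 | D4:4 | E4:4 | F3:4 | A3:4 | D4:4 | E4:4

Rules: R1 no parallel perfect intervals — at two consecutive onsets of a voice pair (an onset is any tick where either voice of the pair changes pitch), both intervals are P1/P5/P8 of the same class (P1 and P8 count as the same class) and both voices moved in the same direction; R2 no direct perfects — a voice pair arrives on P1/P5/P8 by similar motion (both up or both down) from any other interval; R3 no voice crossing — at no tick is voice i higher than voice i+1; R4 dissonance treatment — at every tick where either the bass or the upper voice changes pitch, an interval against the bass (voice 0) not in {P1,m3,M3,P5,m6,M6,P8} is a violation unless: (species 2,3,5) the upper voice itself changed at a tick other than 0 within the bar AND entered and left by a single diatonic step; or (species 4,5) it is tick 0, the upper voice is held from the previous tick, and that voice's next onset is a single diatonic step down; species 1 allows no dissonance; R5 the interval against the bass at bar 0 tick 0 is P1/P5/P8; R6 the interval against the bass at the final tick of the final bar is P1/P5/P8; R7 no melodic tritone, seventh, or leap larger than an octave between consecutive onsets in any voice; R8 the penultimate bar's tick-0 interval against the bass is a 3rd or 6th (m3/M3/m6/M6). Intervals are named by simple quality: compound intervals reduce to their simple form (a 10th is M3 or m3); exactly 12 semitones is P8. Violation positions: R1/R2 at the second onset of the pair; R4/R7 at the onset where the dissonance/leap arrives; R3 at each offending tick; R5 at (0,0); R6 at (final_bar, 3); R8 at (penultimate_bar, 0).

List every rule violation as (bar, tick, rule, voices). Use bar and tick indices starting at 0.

(0, 0, R3, (2, 3))
(0, 0, R5, (0, 3))
(0, 1, R3, (2, 3))
(0, 2, R3, (2, 3))
(0, 3, R3, (2, 3))
(1, 0, R3, (2, 3))
(1, 1, R3, (2, 3))
(1, 2, R3, (2, 3))
(1, 3, R3, (2, 3))
(3, 0, R3, (1, 2))
(3, 0, R3, (2, 3))
(3, 0, R4, (0, 2))
(3, 0, R4, (0, 3))
(3, 0, R7, (3,))
(3, 1, R3, (1, 2))
(3, 1, R3, (2, 3))
(3, 2, R3, (1, 2))
(3, 2, R3, (2, 3))
(3, 3, R3, (1, 2))
(3, 3, R3, (2, 3))
(4, 0, R2, (0, 2))
(4, 0, R2, (0, 3))
(4, 0, R2, (2, 3))
(4, 0, R3, (2, 3))
(4, 1, R3, (2, 3))
(4, 2, R3, (2, 3))
(4, 3, R3, (2, 3))
(5, 0, R3, (2, 3))
(5, 0, R8, (0, 3))
(5, 1, R3, (2, 3))
(5, 2, R3, (2, 3))
(5, 3, R3, (2, 3))
(6, 0, R2, (1, 2))
(6, 0, R3, (2, 3))
(6, 1, R3, (2, 3))
(6, 2, R3, (2, 3))
(6, 3, R3, (2, 3))
(6, 3, R6, (0, 3))

bar 0: v0=C3 v1=C4 v2=G4 v3=E4 downbeat M3
bar 1: v0=D3 v1=A3 v2=F4 v3=D4 downbeat P8
bar 2: v0=C3 v1=A3 v2=E4 v3=E4 downbeat M3
bar 3: v0=B2 v1=B3 v2=A3 v3=F3 downbeat TT
bar 4: v0=D3 v1=A3 v2=A4 v3=A3 downbeat P5
bar 5: v0=D3 v1=B3 v2=F4 v3=D4 downbeat P8
bar 6: v0=C3 v1=C4 v2=G4 v3=E4 downbeat M3
  -> R3 @ bar 0 tick 0 v(2, 3): G4 above E4
  -> R5 @ bar 0 tick 0 v(0, 3): opens on M3
  -> R3 @ bar 0 tick 1 v(2, 3): G4 above E4
  -> R3 @ bar 0 tick 2 v(2, 3): G4 above E4
  -> R3 @ bar 0 tick 3 v(2, 3): G4 above E4
  -> R3 @ bar 1 tick 0 v(2, 3): F4 above D4
  -> R3 @ bar 1 tick 1 v(2, 3): F4 above D4
  -> R3 @ bar 1 tick 2 v(2, 3): F4 above D4
  -> R3 @ bar 1 tick 3 v(2, 3): F4 above D4
  -> R3 @ bar 3 tick 0 v(1, 2): B3 above A3
  -> R3 @ bar 3 tick 0 v(2, 3): A3 above F3
  -> R4 @ bar 3 tick 0 v(0, 2): B2/A3 m7 untreated
  -> R4 @ bar 3 tick 0 v(0, 3): B2/F3 TT untreated
  -> R7 @ bar 3 tick 0 v(3,): E4->F3 leap 11st
  -> R3 @ bar 3 tick 1 v(1, 2): B3 above A3
  -> R3 @ bar 3 tick 1 v(2, 3): A3 above F3
  -> R3 @ bar 3 tick 2 v(1, 2): B3 above A3
  -> R3 @ bar 3 tick 2 v(2, 3): A3 above F3
  -> R3 @ bar 3 tick 3 v(1, 2): B3 above A3
  -> R3 @ bar 3 tick 3 v(2, 3): A3 above F3
  -> R2 @ bar 4 tick 0 v(0, 2): B2/A3 m7 -> D3/A4 P5 similar
  -> R2 @ bar 4 tick 0 v(0, 3): B2/F3 TT -> D3/A3 P5 similar
  -> R2 @ bar 4 tick 0 v(2, 3): A3/F3 M3 -> A4/A3 P8 similar
  -> R3 @ bar 4 tick 0 v(2, 3): A4 above A3
  -> R3 @ bar 4 tick 1 v(2, 3): A4 above A3
  -> R3 @ bar 4 tick 2 v(2, 3): A4 above A3
  -> R3 @ bar 4 tick 3 v(2, 3): A4 above A3
  -> R3 @ bar 5 tick 0 v(2, 3): F4 above D4
  -> R8 @ bar 5 tick 0 v(0, 3): penult P8 not 3rd/6th
  -> R3 @ bar 5 tick 1 v(2, 3): F4 above D4
  -> R3 @ bar 5 tick 2 v(2, 3): F4 above D4
  -> R3 @ bar 5 tick 3 v(2, 3): F4 above D4
  -> R2 @ bar 6 tick 0 v(1, 2): B3/F4 TT -> C4/G4 P5 similar
  -> R3 @ bar 6 tick 0 v(2, 3): G4 above E4
  -> R3 @ bar 6 tick 1 v(2, 3): G4 above E4
  -> R3 @ bar 6 tick 2 v(2, 3): G4 above E4
  -> R3 @ bar 6 tick 3 v(2, 3): G4 above E4
  -> R6 @ bar 6 tick 3 v(0, 3): closes on M3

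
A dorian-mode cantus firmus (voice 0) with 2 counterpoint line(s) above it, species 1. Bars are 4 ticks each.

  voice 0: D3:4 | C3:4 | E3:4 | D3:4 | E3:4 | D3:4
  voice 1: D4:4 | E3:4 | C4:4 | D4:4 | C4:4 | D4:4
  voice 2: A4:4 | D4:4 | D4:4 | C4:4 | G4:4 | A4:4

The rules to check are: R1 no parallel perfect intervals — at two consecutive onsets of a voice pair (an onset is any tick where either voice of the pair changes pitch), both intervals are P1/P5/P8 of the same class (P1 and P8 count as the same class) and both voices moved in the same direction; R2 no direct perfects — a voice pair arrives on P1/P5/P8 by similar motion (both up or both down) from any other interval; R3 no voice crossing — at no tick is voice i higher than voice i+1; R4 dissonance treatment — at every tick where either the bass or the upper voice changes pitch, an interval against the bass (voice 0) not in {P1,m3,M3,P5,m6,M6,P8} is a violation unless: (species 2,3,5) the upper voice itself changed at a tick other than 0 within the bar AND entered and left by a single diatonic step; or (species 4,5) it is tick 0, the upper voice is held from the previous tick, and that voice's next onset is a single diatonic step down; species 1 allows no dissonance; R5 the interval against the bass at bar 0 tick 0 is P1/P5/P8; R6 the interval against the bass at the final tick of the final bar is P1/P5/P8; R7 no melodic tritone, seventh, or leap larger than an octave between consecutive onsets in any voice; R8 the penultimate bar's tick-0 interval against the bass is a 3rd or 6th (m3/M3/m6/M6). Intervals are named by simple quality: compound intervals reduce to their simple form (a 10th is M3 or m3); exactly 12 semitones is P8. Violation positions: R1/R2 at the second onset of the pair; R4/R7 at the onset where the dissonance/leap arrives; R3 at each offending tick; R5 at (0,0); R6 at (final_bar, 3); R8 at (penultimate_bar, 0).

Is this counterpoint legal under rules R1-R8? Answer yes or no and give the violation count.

bar 0: v0=D3 v1=D4 v2=A4 (P5)
bar 1: v0=C3 v1=E3 v2=D4 (M2)
bar 2: v0=E3 v1=C4 v2=D4 (m7)
bar 3: v0=D3 v1=D4 v2=C4 (m7)
bar 4: v0=E3 v1=C4 v2=G4 (m3)
bar 5: v0=D3 v1=D4 v2=A4 (P5)
  R4 @ bar1.0: C3/D4 M2 untreated
  R7 @ bar1.0: D4->E3 leap 10st
  R4 @ bar2.0: E3/D4 m7 untreated
  R3 @ bar3.0: D4 above C4
  R4 @ bar3.0: D3/C4 m7 untreated
  R3 @ bar3.1: D4 above C4
  R3 @ bar3.2: D4 above C4
  R3 @ bar3.3: D4 above C4
  R1 @ bar5.0: C4/G4 P5 -> D4/A4 P5 similar

No (9 violations)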